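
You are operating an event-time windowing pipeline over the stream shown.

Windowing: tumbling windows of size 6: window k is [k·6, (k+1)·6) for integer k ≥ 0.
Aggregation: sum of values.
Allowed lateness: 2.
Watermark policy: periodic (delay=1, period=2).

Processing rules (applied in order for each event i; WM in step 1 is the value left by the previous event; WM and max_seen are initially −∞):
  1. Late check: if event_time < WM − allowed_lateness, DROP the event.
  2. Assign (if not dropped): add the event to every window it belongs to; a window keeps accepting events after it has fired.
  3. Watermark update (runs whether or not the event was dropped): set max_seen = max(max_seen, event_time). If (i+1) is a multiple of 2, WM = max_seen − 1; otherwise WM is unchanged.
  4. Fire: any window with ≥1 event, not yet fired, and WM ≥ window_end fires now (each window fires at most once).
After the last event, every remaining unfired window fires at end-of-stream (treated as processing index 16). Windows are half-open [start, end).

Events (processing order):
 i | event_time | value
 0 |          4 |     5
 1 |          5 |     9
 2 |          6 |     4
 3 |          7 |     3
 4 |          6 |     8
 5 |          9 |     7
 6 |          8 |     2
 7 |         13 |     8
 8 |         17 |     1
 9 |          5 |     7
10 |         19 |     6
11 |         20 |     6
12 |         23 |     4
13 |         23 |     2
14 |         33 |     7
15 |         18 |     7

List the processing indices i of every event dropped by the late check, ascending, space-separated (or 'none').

9 15

i=0 t=4 v=5: → [0,6); WM=−∞
i=1 t=5 v=9: → [0,6); WM=4
i=2 t=6 v=4: → [6,12); WM=4
i=3 t=7 v=3: → [6,12); WM=6; [0,6) fires=14
i=4 t=6 v=8: → [6,12); WM=6
i=5 t=9 v=7: → [6,12); WM=8
i=6 t=8 v=2: → [6,12); WM=8
i=7 t=13 v=8: → [12,18); WM=12; [6,12) fires=24
i=8 t=17 v=1: → [12,18); WM=12
i=9 t=5 v=7: DROP (t<12-2); WM=16
i=10 t=19 v=6: → [18,24); WM=16
i=11 t=20 v=6: → [18,24); WM=19; [12,18) fires=9
i=12 t=23 v=4: → [18,24); WM=19
i=13 t=23 v=2: → [18,24); WM=22
i=14 t=33 v=7: → [30,36); WM=22
i=15 t=18 v=7: DROP (t<22-2); WM=32; [18,24) fires=18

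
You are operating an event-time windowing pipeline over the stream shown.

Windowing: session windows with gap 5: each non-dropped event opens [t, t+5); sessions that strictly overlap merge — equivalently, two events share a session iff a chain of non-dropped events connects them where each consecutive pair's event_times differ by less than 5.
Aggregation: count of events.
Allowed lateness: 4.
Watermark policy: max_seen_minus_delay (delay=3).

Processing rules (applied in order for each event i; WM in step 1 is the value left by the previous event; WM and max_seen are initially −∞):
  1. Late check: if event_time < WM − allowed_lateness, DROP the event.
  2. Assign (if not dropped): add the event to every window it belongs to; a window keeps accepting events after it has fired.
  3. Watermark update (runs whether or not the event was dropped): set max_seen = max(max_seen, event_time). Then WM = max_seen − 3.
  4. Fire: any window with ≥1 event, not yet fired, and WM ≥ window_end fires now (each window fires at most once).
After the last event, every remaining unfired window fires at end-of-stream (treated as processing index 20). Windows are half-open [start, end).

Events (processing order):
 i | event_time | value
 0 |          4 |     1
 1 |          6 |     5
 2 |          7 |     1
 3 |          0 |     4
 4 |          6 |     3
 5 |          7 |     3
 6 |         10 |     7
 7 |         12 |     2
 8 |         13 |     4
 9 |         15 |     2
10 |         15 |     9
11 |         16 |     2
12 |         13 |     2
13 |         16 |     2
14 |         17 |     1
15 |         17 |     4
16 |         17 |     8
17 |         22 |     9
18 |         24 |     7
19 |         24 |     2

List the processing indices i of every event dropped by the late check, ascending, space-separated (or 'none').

none

i=0 t=4 v=1: → [4,9); WM=1
i=1 t=6 v=5: → [4,11); WM=3
i=2 t=7 v=1: → [4,12); WM=4
i=3 t=0 v=4: → [0,12); WM=4
i=4 t=6 v=3: → [0,12); WM=4
i=5 t=7 v=3: → [0,12); WM=4
i=6 t=10 v=7: → [0,15); WM=7
i=7 t=12 v=2: → [0,17); WM=9
i=8 t=13 v=4: → [0,18); WM=10
i=9 t=15 v=2: → [0,20); WM=12
i=10 t=15 v=9: → [0,20); WM=12
i=11 t=16 v=2: → [0,21); WM=13
i=12 t=13 v=2: → [0,21); WM=13
i=13 t=16 v=2: → [0,21); WM=13
i=14 t=17 v=1: → [0,22); WM=14
i=15 t=17 v=4: → [0,22); WM=14
i=16 t=17 v=8: → [0,22); WM=14
i=17 t=22 v=9: → [22,27); WM=19
i=18 t=24 v=7: → [22,29); WM=21
i=19 t=24 v=2: → [22,29); WM=21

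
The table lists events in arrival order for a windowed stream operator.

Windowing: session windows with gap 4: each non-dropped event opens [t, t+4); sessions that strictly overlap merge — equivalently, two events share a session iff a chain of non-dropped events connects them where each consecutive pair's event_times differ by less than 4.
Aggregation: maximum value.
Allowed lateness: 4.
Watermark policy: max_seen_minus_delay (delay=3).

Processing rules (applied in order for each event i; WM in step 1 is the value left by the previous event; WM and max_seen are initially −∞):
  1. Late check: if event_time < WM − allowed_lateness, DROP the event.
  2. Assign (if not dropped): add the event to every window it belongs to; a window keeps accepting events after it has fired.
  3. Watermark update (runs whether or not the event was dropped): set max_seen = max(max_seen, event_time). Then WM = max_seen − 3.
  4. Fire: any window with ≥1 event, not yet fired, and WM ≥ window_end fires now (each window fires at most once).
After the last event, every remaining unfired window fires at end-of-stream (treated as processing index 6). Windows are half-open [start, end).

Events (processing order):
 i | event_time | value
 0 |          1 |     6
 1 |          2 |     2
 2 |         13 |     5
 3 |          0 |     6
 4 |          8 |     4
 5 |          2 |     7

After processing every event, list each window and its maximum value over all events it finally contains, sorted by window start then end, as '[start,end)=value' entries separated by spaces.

[1,6)=6 [8,12)=4 [13,17)=5

i=0 t=1 v=6: → [1,5); WM=-2
i=1 t=2 v=2: → [1,6); WM=-1
i=2 t=13 v=5: → [13,17); WM=10
i=3 t=0 v=6: DROP (t<10-4); WM=10
i=4 t=8 v=4: → [8,12); WM=10
i=5 t=2 v=7: DROP (t<10-4); WM=10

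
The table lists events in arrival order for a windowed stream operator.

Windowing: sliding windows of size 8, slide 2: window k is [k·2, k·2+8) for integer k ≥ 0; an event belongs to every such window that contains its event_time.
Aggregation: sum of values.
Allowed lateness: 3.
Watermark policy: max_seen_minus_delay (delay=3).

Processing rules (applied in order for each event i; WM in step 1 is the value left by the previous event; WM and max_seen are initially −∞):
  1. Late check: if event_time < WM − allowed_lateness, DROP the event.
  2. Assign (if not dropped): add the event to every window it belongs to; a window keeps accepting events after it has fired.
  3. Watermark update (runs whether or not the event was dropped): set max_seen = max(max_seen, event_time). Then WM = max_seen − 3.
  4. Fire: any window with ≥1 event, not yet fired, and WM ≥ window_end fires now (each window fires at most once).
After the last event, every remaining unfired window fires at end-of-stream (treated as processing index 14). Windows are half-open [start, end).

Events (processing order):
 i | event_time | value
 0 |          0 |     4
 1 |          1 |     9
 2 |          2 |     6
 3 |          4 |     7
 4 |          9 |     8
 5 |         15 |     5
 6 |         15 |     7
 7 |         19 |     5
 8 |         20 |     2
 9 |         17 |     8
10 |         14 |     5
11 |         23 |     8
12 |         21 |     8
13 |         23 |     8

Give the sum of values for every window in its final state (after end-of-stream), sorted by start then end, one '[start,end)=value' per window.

i=0 t=0 v=4: → [0,8); WM=-3
i=1 t=1 v=9: → [0,8); WM=-2
i=2 t=2 v=6: → [2,10),[0,8); WM=-1
i=3 t=4 v=7: → [4,12),[2,10),[0,8); WM=1
i=4 t=9 v=8: → [8,16),[6,14),[4,12),[2,10); WM=6
i=5 t=15 v=5: → [14,22),[12,20),[10,18),[8,16); WM=12; [0,8) fires=26 [2,10) fires=21 [4,12) fires=15
i=6 t=15 v=7: → [14,22),[12,20),[10,18),[8,16); WM=12
i=7 t=19 v=5: → [18,26),[16,24),[14,22),[12,20); WM=16; [6,14) fires=8 [8,16) fires=20
i=8 t=20 v=2: → [20,28),[18,26),[16,24),[14,22); WM=17
i=9 t=17 v=8: → [16,24),[14,22),[12,20),[10,18); WM=17
i=10 t=14 v=5: → [14,22),[12,20),[10,18),[8,16); WM=17
i=11 t=23 v=8: → [22,30),[20,28),[18,26),[16,24); WM=20; [10,18) fires=25 [12,20) fires=30
i=12 t=21 v=8: → [20,28),[18,26),[16,24),[14,22); WM=20
i=13 t=23 v=8: → [22,30),[20,28),[18,26),[16,24); WM=20

[0,8)=26 [2,10)=21 [4,12)=15 [6,14)=8 [8,16)=25 [10,18)=25 [12,20)=30 [14,22)=40 [16,24)=39 [18,26)=31 [20,28)=26 [22,30)=16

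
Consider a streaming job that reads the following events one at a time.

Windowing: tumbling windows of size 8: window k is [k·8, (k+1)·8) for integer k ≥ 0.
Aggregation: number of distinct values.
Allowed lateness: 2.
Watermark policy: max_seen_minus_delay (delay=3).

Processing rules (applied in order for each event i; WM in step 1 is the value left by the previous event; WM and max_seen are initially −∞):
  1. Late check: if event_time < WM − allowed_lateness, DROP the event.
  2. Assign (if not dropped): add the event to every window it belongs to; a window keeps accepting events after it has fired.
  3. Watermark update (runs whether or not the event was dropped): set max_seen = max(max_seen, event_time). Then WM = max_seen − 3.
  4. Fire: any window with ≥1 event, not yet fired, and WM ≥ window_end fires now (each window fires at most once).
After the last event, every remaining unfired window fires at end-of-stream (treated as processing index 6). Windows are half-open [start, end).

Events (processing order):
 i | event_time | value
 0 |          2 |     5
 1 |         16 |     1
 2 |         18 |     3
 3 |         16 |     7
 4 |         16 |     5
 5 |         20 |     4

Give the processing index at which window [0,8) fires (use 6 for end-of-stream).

1

i=0 t=2 v=5: → [0,8); WM=-1
i=1 t=16 v=1: → [16,24); WM=13; [0,8) fires=1
i=2 t=18 v=3: → [16,24); WM=15
i=3 t=16 v=7: → [16,24); WM=15
i=4 t=16 v=5: → [16,24); WM=15
i=5 t=20 v=4: → [16,24); WM=17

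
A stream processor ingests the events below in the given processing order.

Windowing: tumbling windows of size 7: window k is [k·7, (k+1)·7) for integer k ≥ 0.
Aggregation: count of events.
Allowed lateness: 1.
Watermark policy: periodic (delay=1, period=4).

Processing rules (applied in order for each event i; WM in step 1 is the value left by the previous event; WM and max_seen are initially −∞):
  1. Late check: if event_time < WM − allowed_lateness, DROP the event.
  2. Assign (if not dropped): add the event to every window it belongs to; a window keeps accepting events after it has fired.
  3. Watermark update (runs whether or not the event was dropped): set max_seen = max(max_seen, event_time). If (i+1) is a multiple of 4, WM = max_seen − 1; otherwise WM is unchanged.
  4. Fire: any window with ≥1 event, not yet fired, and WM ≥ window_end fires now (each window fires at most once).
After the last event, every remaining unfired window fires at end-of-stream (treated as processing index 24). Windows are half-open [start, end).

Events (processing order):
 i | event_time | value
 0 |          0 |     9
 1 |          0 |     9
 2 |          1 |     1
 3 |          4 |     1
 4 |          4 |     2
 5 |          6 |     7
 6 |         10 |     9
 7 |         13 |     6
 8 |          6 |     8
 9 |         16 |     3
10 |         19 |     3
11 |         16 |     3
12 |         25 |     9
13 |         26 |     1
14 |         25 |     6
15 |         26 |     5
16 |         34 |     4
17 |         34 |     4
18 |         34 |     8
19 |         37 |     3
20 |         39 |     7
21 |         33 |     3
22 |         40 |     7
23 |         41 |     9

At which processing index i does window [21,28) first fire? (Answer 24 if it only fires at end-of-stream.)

i=0 t=0 v=9: → [0,7); WM=−∞
i=1 t=0 v=9: → [0,7); WM=−∞
i=2 t=1 v=1: → [0,7); WM=−∞
i=3 t=4 v=1: → [0,7); WM=3
i=4 t=4 v=2: → [0,7); WM=3
i=5 t=6 v=7: → [0,7); WM=3
i=6 t=10 v=9: → [7,14); WM=3
i=7 t=13 v=6: → [7,14); WM=12; [0,7) fires=6
i=8 t=6 v=8: DROP (t<12-1); WM=12
i=9 t=16 v=3: → [14,21); WM=12
i=10 t=19 v=3: → [14,21); WM=12
i=11 t=16 v=3: → [14,21); WM=18; [7,14) fires=2
i=12 t=25 v=9: → [21,28); WM=18
i=13 t=26 v=1: → [21,28); WM=18
i=14 t=25 v=6: → [21,28); WM=18
i=15 t=26 v=5: → [21,28); WM=25; [14,21) fires=3
i=16 t=34 v=4: → [28,35); WM=25
i=17 t=34 v=4: → [28,35); WM=25
i=18 t=34 v=8: → [28,35); WM=25
i=19 t=37 v=3: → [35,42); WM=36; [21,28) fires=4 [28,35) fires=3
i=20 t=39 v=7: → [35,42); WM=36
i=21 t=33 v=3: DROP (t<36-1); WM=36
i=22 t=40 v=7: → [35,42); WM=36
i=23 t=41 v=9: → [35,42); WM=40

19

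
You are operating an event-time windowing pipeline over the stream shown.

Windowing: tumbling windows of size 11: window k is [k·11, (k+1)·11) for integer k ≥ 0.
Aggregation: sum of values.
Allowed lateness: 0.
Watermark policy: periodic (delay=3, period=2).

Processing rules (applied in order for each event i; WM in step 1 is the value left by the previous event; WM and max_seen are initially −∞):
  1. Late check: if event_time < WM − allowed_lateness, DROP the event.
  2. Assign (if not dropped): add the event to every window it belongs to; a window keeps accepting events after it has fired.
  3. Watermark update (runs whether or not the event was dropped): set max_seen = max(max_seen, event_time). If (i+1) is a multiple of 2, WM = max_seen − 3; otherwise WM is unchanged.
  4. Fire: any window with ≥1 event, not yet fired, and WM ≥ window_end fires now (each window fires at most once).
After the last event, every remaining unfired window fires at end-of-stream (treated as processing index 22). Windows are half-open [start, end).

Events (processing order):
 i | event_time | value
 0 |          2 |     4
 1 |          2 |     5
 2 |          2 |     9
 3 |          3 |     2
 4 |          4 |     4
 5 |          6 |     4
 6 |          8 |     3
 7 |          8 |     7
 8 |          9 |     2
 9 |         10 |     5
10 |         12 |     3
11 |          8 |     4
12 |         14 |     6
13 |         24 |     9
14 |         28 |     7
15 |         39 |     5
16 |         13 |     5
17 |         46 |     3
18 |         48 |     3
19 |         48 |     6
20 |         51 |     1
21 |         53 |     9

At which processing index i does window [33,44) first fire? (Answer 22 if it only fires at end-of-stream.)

i=0 t=2 v=4: → [0,11); WM=−∞
i=1 t=2 v=5: → [0,11); WM=-1
i=2 t=2 v=9: → [0,11); WM=-1
i=3 t=3 v=2: → [0,11); WM=0
i=4 t=4 v=4: → [0,11); WM=0
i=5 t=6 v=4: → [0,11); WM=3
i=6 t=8 v=3: → [0,11); WM=3
i=7 t=8 v=7: → [0,11); WM=5
i=8 t=9 v=2: → [0,11); WM=5
i=9 t=10 v=5: → [0,11); WM=7
i=10 t=12 v=3: → [11,22); WM=7
i=11 t=8 v=4: → [0,11); WM=9
i=12 t=14 v=6: → [11,22); WM=9
i=13 t=24 v=9: → [22,33); WM=21; [0,11) fires=49
i=14 t=28 v=7: → [22,33); WM=21
i=15 t=39 v=5: → [33,44); WM=36; [11,22) fires=9 [22,33) fires=16
i=16 t=13 v=5: DROP (t<36-0); WM=36
i=17 t=46 v=3: → [44,55); WM=43
i=18 t=48 v=3: → [44,55); WM=43
i=19 t=48 v=6: → [44,55); WM=45; [33,44) fires=5
i=20 t=51 v=1: → [44,55); WM=45
i=21 t=53 v=9: → [44,55); WM=50

19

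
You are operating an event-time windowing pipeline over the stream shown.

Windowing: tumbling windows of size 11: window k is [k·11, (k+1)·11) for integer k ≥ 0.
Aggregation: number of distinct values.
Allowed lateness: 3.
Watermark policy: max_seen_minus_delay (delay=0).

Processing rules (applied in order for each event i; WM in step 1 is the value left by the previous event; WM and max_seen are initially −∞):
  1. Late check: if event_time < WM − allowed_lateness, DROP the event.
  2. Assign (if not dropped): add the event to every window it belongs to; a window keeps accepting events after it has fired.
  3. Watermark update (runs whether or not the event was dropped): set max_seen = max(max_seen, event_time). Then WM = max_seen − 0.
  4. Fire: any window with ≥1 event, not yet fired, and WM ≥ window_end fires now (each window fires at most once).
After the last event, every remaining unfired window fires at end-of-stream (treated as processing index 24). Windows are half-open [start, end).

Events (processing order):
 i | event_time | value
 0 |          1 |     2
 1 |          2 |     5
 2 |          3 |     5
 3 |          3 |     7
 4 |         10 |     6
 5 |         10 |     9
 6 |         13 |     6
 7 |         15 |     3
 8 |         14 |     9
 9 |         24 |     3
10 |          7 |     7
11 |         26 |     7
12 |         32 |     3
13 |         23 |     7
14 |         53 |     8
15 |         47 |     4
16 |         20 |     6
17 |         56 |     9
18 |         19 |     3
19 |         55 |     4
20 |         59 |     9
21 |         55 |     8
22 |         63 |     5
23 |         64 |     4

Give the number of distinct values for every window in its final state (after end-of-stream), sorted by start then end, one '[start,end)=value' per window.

[0,11)=5 [11,22)=3 [22,33)=2 [44,55)=1 [55,66)=3

i=0 t=1 v=2: → [0,11); WM=1
i=1 t=2 v=5: → [0,11); WM=2
i=2 t=3 v=5: → [0,11); WM=3
i=3 t=3 v=7: → [0,11); WM=3
i=4 t=10 v=6: → [0,11); WM=10
i=5 t=10 v=9: → [0,11); WM=10
i=6 t=13 v=6: → [11,22); WM=13; [0,11) fires=5
i=7 t=15 v=3: → [11,22); WM=15
i=8 t=14 v=9: → [11,22); WM=15
i=9 t=24 v=3: → [22,33); WM=24; [11,22) fires=3
i=10 t=7 v=7: DROP (t<24-3); WM=24
i=11 t=26 v=7: → [22,33); WM=26
i=12 t=32 v=3: → [22,33); WM=32
i=13 t=23 v=7: DROP (t<32-3); WM=32
i=14 t=53 v=8: → [44,55); WM=53; [22,33) fires=2
i=15 t=47 v=4: DROP (t<53-3); WM=53
i=16 t=20 v=6: DROP (t<53-3); WM=53
i=17 t=56 v=9: → [55,66); WM=56; [44,55) fires=1
i=18 t=19 v=3: DROP (t<56-3); WM=56
i=19 t=55 v=4: → [55,66); WM=56
i=20 t=59 v=9: → [55,66); WM=59
i=21 t=55 v=8: DROP (t<59-3); WM=59
i=22 t=63 v=5: → [55,66); WM=63
i=23 t=64 v=4: → [55,66); WM=64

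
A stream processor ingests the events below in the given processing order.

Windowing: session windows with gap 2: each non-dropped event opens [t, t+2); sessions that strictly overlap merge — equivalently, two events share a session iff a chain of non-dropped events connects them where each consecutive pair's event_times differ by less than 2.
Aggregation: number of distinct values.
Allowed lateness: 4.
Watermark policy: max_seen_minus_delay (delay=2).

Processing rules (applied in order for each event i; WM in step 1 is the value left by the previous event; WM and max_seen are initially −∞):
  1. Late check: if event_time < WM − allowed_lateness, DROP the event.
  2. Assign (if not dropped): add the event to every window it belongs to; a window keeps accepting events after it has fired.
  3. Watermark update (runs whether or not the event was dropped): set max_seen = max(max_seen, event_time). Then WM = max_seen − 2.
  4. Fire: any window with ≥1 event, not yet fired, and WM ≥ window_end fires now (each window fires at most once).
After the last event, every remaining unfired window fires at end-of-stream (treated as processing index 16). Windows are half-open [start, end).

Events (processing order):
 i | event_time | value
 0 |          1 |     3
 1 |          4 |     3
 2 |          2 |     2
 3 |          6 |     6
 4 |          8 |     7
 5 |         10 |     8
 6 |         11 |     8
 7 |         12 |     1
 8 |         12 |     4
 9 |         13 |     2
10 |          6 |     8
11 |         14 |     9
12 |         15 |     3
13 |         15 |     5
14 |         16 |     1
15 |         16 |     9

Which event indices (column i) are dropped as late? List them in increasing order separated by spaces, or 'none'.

i=0 t=1 v=3: → [1,3); WM=-1
i=1 t=4 v=3: → [4,6); WM=2
i=2 t=2 v=2: → [1,4); WM=2
i=3 t=6 v=6: → [6,8); WM=4
i=4 t=8 v=7: → [8,10); WM=6
i=5 t=10 v=8: → [10,12); WM=8
i=6 t=11 v=8: → [10,13); WM=9
i=7 t=12 v=1: → [10,14); WM=10
i=8 t=12 v=4: → [10,14); WM=10
i=9 t=13 v=2: → [10,15); WM=11
i=10 t=6 v=8: DROP (t<11-4); WM=11
i=11 t=14 v=9: → [10,16); WM=12
i=12 t=15 v=3: → [10,17); WM=13
i=13 t=15 v=5: → [10,17); WM=13
i=14 t=16 v=1: → [10,18); WM=14
i=15 t=16 v=9: → [10,18); WM=14

10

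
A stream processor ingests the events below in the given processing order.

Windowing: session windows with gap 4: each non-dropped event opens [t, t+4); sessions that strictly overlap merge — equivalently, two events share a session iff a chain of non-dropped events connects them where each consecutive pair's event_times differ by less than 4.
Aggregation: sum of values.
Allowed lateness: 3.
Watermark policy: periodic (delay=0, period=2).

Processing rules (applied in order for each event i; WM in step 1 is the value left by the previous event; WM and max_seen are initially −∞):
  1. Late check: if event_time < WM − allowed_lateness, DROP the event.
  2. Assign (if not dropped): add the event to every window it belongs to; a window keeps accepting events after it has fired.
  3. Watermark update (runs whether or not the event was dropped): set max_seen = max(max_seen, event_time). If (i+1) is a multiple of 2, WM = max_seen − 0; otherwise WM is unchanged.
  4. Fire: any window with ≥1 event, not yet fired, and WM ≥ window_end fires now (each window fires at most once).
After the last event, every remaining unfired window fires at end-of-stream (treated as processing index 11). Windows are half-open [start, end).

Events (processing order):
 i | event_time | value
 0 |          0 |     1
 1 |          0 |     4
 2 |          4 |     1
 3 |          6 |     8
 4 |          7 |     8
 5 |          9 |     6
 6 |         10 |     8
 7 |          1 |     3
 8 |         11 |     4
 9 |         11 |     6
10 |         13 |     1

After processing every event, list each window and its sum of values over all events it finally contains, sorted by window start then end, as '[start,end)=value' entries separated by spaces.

i=0 t=0 v=1: → [0,4); WM=−∞
i=1 t=0 v=4: → [0,4); WM=0
i=2 t=4 v=1: → [4,8); WM=0
i=3 t=6 v=8: → [4,10); WM=6
i=4 t=7 v=8: → [4,11); WM=6
i=5 t=9 v=6: → [4,13); WM=9
i=6 t=10 v=8: → [4,14); WM=9
i=7 t=1 v=3: DROP (t<9-3); WM=10
i=8 t=11 v=4: → [4,15); WM=10
i=9 t=11 v=6: → [4,15); WM=11
i=10 t=13 v=1: → [4,17); WM=11

[0,4)=5 [4,17)=42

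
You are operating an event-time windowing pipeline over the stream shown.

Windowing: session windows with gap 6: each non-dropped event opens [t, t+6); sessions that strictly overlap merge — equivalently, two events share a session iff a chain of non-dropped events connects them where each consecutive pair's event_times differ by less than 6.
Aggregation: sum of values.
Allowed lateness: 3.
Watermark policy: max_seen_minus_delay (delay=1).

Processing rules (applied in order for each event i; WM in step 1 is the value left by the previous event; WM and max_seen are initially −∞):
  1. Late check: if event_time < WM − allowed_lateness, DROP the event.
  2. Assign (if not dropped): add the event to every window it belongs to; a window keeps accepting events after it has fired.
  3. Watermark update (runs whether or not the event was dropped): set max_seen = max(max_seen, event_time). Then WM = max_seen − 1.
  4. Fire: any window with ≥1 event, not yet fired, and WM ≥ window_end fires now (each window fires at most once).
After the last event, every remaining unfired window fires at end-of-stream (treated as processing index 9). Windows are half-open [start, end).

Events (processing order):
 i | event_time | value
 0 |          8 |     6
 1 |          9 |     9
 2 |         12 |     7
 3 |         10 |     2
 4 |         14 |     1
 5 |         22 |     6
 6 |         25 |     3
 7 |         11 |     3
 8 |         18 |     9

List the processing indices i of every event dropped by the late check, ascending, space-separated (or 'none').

i=0 t=8 v=6: → [8,14); WM=7
i=1 t=9 v=9: → [8,15); WM=8
i=2 t=12 v=7: → [8,18); WM=11
i=3 t=10 v=2: → [8,18); WM=11
i=4 t=14 v=1: → [8,20); WM=13
i=5 t=22 v=6: → [22,28); WM=21
i=6 t=25 v=3: → [22,31); WM=24
i=7 t=11 v=3: DROP (t<24-3); WM=24
i=8 t=18 v=9: DROP (t<24-3); WM=24

7 8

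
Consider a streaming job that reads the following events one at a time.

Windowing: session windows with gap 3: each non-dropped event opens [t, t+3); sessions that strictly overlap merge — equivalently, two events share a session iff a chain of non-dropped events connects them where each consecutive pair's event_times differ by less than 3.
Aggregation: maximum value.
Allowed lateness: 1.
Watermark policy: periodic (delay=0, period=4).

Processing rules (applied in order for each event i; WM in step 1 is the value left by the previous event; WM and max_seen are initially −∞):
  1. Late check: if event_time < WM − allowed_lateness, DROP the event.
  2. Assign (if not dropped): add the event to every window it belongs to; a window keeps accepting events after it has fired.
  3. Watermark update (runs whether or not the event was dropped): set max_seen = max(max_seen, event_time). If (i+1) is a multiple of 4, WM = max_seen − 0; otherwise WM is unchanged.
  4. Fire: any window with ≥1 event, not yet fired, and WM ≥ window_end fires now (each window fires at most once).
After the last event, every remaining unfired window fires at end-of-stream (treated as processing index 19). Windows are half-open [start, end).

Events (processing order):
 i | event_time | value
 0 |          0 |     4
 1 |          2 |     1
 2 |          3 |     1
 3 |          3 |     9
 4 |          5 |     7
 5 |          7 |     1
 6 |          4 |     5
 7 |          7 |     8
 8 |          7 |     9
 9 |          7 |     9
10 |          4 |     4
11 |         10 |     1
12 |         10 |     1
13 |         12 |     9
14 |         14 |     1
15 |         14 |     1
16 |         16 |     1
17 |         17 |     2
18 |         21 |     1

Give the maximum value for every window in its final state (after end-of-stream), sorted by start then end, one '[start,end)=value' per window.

i=0 t=0 v=4: → [0,3); WM=−∞
i=1 t=2 v=1: → [0,5); WM=−∞
i=2 t=3 v=1: → [0,6); WM=−∞
i=3 t=3 v=9: → [0,6); WM=3
i=4 t=5 v=7: → [0,8); WM=3
i=5 t=7 v=1: → [0,10); WM=3
i=6 t=4 v=5: → [0,10); WM=3
i=7 t=7 v=8: → [0,10); WM=7
i=8 t=7 v=9: → [0,10); WM=7
i=9 t=7 v=9: → [0,10); WM=7
i=10 t=4 v=4: DROP (t<7-1); WM=7
i=11 t=10 v=1: → [10,13); WM=10
i=12 t=10 v=1: → [10,13); WM=10
i=13 t=12 v=9: → [10,15); WM=10
i=14 t=14 v=1: → [10,17); WM=10
i=15 t=14 v=1: → [10,17); WM=14
i=16 t=16 v=1: → [10,19); WM=14
i=17 t=17 v=2: → [10,20); WM=14
i=18 t=21 v=1: → [21,24); WM=14

[0,10)=9 [10,20)=9 [21,24)=1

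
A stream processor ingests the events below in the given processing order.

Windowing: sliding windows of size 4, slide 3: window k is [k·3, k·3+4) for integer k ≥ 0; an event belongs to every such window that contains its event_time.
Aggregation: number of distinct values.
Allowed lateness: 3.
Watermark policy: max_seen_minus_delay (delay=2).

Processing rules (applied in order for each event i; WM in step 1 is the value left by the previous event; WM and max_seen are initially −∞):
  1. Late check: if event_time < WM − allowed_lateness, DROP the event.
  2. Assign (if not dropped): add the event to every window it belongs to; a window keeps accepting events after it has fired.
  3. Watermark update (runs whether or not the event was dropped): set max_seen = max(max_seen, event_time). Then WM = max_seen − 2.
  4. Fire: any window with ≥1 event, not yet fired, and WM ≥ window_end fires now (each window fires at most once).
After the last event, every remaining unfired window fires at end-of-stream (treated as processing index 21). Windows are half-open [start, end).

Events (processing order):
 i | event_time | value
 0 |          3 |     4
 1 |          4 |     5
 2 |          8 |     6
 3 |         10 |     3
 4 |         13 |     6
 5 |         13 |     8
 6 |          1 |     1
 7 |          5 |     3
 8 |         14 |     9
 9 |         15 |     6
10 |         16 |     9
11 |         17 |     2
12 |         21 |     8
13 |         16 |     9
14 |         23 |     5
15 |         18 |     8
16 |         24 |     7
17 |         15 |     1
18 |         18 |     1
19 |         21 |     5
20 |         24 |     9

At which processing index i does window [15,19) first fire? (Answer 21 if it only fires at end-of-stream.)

12

i=0 t=3 v=4: → [3,7),[0,4); WM=1
i=1 t=4 v=5: → [3,7); WM=2
i=2 t=8 v=6: → [6,10); WM=6; [0,4) fires=1
i=3 t=10 v=3: → [9,13); WM=8; [3,7) fires=2
i=4 t=13 v=6: → [12,16); WM=11; [6,10) fires=1
i=5 t=13 v=8: → [12,16); WM=11
i=6 t=1 v=1: DROP (t<11-3); WM=11
i=7 t=5 v=3: DROP (t<11-3); WM=11
i=8 t=14 v=9: → [12,16); WM=12
i=9 t=15 v=6: → [15,19),[12,16); WM=13; [9,13) fires=1
i=10 t=16 v=9: → [15,19); WM=14
i=11 t=17 v=2: → [15,19); WM=15
i=12 t=21 v=8: → [21,25),[18,22); WM=19; [12,16) fires=3 [15,19) fires=3
i=13 t=16 v=9: → [15,19); WM=19
i=14 t=23 v=5: → [21,25); WM=21
i=15 t=18 v=8: → [18,22),[15,19); WM=21
i=16 t=24 v=7: → [24,28),[21,25); WM=22; [18,22) fires=1
i=17 t=15 v=1: DROP (t<22-3); WM=22
i=18 t=18 v=1: DROP (t<22-3); WM=22
i=19 t=21 v=5: → [21,25),[18,22); WM=22
i=20 t=24 v=9: → [24,28),[21,25); WM=22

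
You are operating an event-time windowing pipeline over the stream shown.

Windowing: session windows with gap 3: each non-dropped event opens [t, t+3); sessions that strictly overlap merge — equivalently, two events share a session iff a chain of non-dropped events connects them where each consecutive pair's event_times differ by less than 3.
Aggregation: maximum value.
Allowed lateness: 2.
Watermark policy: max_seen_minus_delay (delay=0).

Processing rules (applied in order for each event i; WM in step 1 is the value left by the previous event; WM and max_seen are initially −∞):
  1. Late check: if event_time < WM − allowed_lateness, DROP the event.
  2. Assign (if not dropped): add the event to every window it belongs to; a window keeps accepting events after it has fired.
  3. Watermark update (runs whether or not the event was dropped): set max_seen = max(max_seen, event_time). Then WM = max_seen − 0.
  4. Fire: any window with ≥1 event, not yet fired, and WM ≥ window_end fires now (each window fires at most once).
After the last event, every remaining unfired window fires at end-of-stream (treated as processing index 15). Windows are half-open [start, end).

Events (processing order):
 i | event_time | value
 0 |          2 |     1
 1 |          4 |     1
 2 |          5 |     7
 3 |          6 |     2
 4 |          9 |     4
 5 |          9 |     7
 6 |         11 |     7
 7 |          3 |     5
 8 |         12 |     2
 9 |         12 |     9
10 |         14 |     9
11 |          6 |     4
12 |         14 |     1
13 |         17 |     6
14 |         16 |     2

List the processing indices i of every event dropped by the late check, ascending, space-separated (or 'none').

7 11

i=0 t=2 v=1: → [2,5); WM=2
i=1 t=4 v=1: → [2,7); WM=4
i=2 t=5 v=7: → [2,8); WM=5
i=3 t=6 v=2: → [2,9); WM=6
i=4 t=9 v=4: → [9,12); WM=9
i=5 t=9 v=7: → [9,12); WM=9
i=6 t=11 v=7: → [9,14); WM=11
i=7 t=3 v=5: DROP (t<11-2); WM=11
i=8 t=12 v=2: → [9,15); WM=12
i=9 t=12 v=9: → [9,15); WM=12
i=10 t=14 v=9: → [9,17); WM=14
i=11 t=6 v=4: DROP (t<14-2); WM=14
i=12 t=14 v=1: → [9,17); WM=14
i=13 t=17 v=6: → [17,20); WM=17
i=14 t=16 v=2: → [9,20); WM=17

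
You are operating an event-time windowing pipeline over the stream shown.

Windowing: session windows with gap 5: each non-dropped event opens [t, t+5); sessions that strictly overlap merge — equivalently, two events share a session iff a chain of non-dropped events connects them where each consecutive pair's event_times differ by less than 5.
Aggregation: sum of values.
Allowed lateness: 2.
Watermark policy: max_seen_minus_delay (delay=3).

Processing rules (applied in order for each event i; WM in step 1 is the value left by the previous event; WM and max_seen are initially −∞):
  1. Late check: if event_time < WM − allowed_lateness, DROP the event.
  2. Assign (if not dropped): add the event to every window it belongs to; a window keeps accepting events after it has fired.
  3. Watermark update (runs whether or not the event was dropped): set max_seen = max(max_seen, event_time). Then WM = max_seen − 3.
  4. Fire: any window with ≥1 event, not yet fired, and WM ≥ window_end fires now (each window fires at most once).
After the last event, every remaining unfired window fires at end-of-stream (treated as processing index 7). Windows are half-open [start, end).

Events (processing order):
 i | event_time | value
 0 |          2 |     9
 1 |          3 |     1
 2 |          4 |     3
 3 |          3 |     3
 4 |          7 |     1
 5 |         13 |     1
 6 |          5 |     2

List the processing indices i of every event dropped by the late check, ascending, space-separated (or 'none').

i=0 t=2 v=9: → [2,7); WM=-1
i=1 t=3 v=1: → [2,8); WM=0
i=2 t=4 v=3: → [2,9); WM=1
i=3 t=3 v=3: → [2,9); WM=1
i=4 t=7 v=1: → [2,12); WM=4
i=5 t=13 v=1: → [13,18); WM=10
i=6 t=5 v=2: DROP (t<10-2); WM=10

6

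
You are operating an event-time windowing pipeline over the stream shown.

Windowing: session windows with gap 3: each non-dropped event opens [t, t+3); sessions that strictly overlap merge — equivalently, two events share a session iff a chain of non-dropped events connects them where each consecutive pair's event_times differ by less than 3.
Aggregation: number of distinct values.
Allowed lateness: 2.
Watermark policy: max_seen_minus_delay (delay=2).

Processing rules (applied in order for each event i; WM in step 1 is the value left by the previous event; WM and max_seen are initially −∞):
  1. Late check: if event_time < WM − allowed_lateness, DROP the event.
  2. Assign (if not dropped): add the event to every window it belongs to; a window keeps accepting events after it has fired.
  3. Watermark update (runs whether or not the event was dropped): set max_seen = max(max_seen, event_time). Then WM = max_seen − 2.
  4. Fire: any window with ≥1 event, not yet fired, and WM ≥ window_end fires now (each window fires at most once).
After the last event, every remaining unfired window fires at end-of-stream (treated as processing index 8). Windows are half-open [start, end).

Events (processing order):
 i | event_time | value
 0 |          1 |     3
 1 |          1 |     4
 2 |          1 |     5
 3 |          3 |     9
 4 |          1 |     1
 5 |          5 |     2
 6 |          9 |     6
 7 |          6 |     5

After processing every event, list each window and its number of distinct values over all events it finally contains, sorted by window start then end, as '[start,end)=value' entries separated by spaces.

[1,9)=6 [9,12)=1

i=0 t=1 v=3: → [1,4); WM=-1
i=1 t=1 v=4: → [1,4); WM=-1
i=2 t=1 v=5: → [1,4); WM=-1
i=3 t=3 v=9: → [1,6); WM=1
i=4 t=1 v=1: → [1,6); WM=1
i=5 t=5 v=2: → [1,8); WM=3
i=6 t=9 v=6: → [9,12); WM=7
i=7 t=6 v=5: → [1,9); WM=7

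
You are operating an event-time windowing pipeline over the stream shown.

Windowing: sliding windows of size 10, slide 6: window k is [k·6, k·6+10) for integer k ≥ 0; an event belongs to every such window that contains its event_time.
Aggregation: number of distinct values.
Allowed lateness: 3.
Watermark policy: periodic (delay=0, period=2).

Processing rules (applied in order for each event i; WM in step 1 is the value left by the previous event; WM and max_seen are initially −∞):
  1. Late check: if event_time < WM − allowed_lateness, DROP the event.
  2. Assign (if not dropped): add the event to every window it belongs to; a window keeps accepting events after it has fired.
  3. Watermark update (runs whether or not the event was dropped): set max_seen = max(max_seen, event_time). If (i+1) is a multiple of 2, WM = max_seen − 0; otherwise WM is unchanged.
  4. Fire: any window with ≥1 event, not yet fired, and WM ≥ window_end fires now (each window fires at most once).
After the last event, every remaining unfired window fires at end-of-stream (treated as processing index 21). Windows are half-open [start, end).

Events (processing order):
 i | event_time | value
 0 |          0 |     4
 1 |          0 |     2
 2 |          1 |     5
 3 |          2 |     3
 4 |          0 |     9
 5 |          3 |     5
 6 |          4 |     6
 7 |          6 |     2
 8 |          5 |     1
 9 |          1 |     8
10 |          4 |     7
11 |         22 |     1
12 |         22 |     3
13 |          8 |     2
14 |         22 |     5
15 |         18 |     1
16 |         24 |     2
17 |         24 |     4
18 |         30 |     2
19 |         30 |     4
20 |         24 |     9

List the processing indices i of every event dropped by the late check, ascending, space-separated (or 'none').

i=0 t=0 v=4: → [0,10); WM=−∞
i=1 t=0 v=2: → [0,10); WM=0
i=2 t=1 v=5: → [0,10); WM=0
i=3 t=2 v=3: → [0,10); WM=2
i=4 t=0 v=9: → [0,10); WM=2
i=5 t=3 v=5: → [0,10); WM=3
i=6 t=4 v=6: → [0,10); WM=3
i=7 t=6 v=2: → [6,16),[0,10); WM=6
i=8 t=5 v=1: → [0,10); WM=6
i=9 t=1 v=8: DROP (t<6-3); WM=6
i=10 t=4 v=7: → [0,10); WM=6
i=11 t=22 v=1: → [18,28); WM=22; [0,10) fires=8 [6,16) fires=1
i=12 t=22 v=3: → [18,28); WM=22
i=13 t=8 v=2: DROP (t<22-3); WM=22
i=14 t=22 v=5: → [18,28); WM=22
i=15 t=18 v=1: DROP (t<22-3); WM=22
i=16 t=24 v=2: → [24,34),[18,28); WM=22
i=17 t=24 v=4: → [24,34),[18,28); WM=24
i=18 t=30 v=2: → [30,40),[24,34); WM=24
i=19 t=30 v=4: → [30,40),[24,34); WM=30; [18,28) fires=5
i=20 t=24 v=9: DROP (t<30-3); WM=30

9 13 15 20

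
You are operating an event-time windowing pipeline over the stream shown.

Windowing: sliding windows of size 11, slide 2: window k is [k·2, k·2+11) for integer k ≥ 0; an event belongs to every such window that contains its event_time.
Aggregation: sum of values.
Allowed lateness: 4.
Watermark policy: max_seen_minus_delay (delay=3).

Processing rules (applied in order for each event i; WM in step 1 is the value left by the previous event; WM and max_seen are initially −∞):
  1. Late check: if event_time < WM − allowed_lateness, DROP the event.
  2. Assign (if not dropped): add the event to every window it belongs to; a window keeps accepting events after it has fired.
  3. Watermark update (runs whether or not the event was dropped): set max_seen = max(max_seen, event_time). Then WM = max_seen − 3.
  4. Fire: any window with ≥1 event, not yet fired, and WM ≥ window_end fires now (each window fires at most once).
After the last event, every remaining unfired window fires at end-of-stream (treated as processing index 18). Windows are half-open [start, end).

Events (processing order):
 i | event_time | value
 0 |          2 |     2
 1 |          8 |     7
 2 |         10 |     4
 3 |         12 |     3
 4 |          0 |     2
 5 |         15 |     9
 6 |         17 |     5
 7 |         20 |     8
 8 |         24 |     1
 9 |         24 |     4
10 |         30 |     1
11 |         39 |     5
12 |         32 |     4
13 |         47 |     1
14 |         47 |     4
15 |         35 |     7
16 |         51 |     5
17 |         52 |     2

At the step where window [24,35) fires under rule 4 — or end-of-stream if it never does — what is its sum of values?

i=0 t=2 v=2: → [2,13),[0,11); WM=-1
i=1 t=8 v=7: → [8,19),[6,17),[4,15),[2,13),[0,11); WM=5
i=2 t=10 v=4: → [10,21),[8,19),[6,17),[4,15),[2,13),[0,11); WM=7
i=3 t=12 v=3: → [12,23),[10,21),[8,19),[6,17),[4,15),[2,13); WM=9
i=4 t=0 v=2: DROP (t<9-4); WM=9
i=5 t=15 v=9: → [14,25),[12,23),[10,21),[8,19),[6,17); WM=12; [0,11) fires=13
i=6 t=17 v=5: → [16,27),[14,25),[12,23),[10,21),[8,19); WM=14; [2,13) fires=16
i=7 t=20 v=8: → [20,31),[18,29),[16,27),[14,25),[12,23),[10,21); WM=17; [4,15) fires=14 [6,17) fires=23
i=8 t=24 v=1: → [24,35),[22,33),[20,31),[18,29),[16,27),[14,25); WM=21; [8,19) fires=28 [10,21) fires=29
i=9 t=24 v=4: → [24,35),[22,33),[20,31),[18,29),[16,27),[14,25); WM=21
i=10 t=30 v=1: → [30,41),[28,39),[26,37),[24,35),[22,33),[20,31); WM=27; [12,23) fires=25 [14,25) fires=27 [16,27) fires=18
i=11 t=39 v=5: → [38,49),[36,47),[34,45),[32,43),[30,41); WM=36; [18,29) fires=13 [20,31) fires=14 [22,33) fires=6 [24,35) fires=6
i=12 t=32 v=4: → [32,43),[30,41),[28,39),[26,37),[24,35),[22,33); WM=36
i=13 t=47 v=1: → [46,57),[44,55),[42,53),[40,51),[38,49); WM=44; [26,37) fires=5 [28,39) fires=5 [30,41) fires=10 [32,43) fires=9
i=14 t=47 v=4: → [46,57),[44,55),[42,53),[40,51),[38,49); WM=44
i=15 t=35 v=7: DROP (t<44-4); WM=44
i=16 t=51 v=5: → [50,61),[48,59),[46,57),[44,55),[42,53); WM=48; [34,45) fires=5 [36,47) fires=5
i=17 t=52 v=2: → [52,63),[50,61),[48,59),[46,57),[44,55),[42,53); WM=49; [38,49) fires=10

6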